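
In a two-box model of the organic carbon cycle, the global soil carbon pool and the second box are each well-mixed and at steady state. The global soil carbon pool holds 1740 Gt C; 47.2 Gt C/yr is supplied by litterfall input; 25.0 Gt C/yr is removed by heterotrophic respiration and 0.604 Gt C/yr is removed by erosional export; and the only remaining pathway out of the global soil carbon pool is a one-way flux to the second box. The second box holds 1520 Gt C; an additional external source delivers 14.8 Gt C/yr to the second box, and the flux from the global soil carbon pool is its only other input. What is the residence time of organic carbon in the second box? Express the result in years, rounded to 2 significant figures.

Balance the global soil carbon pool: ΣF_in = 47.200 Gt C/yr.
Flux to the second box = ΣF_in − (25.0 + 0.604) = 21.596 Gt C/yr.
Total input to the second box = 21.596 + 14.8 = 36.396 Gt C/yr; at steady state this equals its total output.
τ = M / F = 1520 / 36.396 = 41.76 yr.

42 yr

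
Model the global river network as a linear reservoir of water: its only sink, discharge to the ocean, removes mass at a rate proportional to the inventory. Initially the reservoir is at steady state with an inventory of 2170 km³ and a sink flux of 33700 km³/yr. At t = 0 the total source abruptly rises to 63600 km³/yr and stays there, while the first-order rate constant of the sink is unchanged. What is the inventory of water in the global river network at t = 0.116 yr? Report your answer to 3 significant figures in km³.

Residence time τ = M₀/F₀ = 0.06439 yr. The eventual steady state is M_∞ = M₀·(F₁/F₀) = 2170 × 63600/33700 = 4095.3 km³.
The anomaly ΔM(t) = M(t) − M_∞ decays as ΔM₀·e^(−t/τ) with ΔM₀ = 2170 − 4095.3 = −1925 km³.
At t = 0.116 yr, e^(−t/τ) = e^(−1.801) = 0.1651, so ΔM = −317.8 km³ and M = 4095.3 − 317.8 = 3777.5 km³.

3780 km³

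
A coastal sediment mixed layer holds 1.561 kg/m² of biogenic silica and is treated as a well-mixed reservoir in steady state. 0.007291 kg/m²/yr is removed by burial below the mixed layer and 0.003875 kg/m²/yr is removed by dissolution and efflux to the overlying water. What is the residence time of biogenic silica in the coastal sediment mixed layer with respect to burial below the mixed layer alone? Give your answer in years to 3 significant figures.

214 yr

Residence time with respect to a single sink: τ = M / F_sink.
τ = 1.561 / 0.007291 = 214.1 yr.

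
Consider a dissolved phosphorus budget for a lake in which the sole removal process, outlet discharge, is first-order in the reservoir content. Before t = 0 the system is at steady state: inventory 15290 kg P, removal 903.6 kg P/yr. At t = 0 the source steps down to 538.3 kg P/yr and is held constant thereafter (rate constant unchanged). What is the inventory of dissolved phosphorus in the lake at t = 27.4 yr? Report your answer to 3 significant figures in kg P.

The sink rate constant is k = F₀/M₀ = 903.6/15290 = 0.05910 yr⁻¹.
Solving dM/dt = F₁ − kM with M(0) = M₀ gives M(t) = F₁/k + (M₀ − F₁/k)·e^(−kt).
F₁/k = 538.3/0.05910 = 9108.7 kg P; kt = 0.05910 × 27.4 = 1.619, e^(−kt) = 0.1980.
M(27.4) = 9108.7 + (15290 − 9108.7) × 0.1980 = 9108.7 + 1224 = 10333 kg P.

10300 kg P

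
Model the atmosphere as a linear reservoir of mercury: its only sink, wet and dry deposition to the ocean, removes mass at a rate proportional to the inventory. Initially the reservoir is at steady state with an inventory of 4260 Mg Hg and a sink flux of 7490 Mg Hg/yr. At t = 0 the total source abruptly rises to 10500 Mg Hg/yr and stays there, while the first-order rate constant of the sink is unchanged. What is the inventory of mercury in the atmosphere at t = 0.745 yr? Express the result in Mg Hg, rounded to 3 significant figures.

5510 Mg Hg

Residence time τ = M₀/F₀ = 0.5688 yr. The eventual steady state is M_∞ = M₀·(F₁/F₀) = 4260 × 10500/7490 = 5972.0 Mg Hg.
The anomaly ΔM(t) = M(t) − M_∞ decays as ΔM₀·e^(−t/τ) with ΔM₀ = 4260 − 5972.0 = −1712 Mg Hg.
At t = 0.745 yr, e^(−t/τ) = e^(−1.310) = 0.2699, so ΔM = −462.0 Mg Hg and M = 5972.0 − 462.0 = 5510.0 Mg Hg.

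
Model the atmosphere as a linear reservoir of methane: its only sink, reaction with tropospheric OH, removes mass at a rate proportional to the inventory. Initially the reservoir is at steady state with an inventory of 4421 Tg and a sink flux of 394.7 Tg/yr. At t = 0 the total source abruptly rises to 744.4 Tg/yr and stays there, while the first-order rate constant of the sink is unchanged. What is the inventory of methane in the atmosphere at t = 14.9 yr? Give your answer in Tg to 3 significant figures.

τ = M₀/F₀ = 4421/394.7 = 11.20 yr; rate constant k = 1/τ.
New steady state M_∞ = F₁/k = F₁·τ = 744.4 × 11.20 = 8338.0 Tg.
M(t) = M_∞ + (M₀ − M_∞)·e^(−t/τ); t/τ = 14.9/11.20 = 1.330, so e^(−t/τ) = 0.2644.
M(t) = 8338.0 − 3917 × 0.2644 = 7302.3 Tg.

7300 Tg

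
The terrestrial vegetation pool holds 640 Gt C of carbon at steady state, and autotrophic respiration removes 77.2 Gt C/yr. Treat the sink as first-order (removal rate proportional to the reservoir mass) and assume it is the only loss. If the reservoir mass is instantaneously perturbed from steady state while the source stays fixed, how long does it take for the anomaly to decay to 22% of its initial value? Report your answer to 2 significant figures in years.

13 yr

For a linear reservoir the anomaly decays as exp(−t/τ) with τ = M/F = 640/77.2 = 8.290 yr.
exp(−t/τ) = 0.22 ⇒ t = −τ ln(0.22) = 8.290 × 1.514 = 12.55 yr.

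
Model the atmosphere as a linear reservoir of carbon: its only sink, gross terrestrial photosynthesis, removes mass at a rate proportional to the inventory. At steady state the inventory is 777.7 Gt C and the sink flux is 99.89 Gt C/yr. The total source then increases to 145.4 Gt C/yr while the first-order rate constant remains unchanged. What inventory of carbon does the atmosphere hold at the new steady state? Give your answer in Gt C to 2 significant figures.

Rate constant k = F/M = 99.89 / 777.7 = 0.1284 yr⁻¹.
At the new steady state, source = k·M_new ⇒ M_new = 145.4 / 0.1284 = 1132 Gt C.
(Equivalently M_new = M × F_new/F_old = 777.7 × 145.4/99.89.)

1100 Gt C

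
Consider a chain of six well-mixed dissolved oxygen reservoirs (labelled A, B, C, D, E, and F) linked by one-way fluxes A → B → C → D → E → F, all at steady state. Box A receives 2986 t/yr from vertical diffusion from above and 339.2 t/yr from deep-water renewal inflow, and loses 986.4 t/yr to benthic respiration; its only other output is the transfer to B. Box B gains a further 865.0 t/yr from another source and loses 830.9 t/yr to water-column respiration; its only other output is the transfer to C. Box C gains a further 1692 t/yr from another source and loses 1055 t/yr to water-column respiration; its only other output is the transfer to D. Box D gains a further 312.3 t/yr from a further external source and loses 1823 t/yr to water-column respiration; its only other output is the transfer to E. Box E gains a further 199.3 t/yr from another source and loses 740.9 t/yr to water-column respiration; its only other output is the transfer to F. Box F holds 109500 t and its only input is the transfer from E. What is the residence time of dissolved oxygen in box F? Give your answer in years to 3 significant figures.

Box A: F(A→B) = (2986 + 339.2) − 986.4 = 2338.8 t/yr.
Box B: F(B→C) = (2338.8 + 865.0) − 830.9 = 2372.9 t/yr.
Box C: F(C→D) = (2372.9 + 1692) − 1055 = 3009.9 t/yr.
Box D: F(D→E) = (3009.9 + 312.3) − 1823 = 1499.2 t/yr.
Box E: F(E→F) = (1499.2 + 199.3) − 740.9 = 957.60 t/yr.
Box F throughput = its input = 957.60 t/yr; τ = 109500 / 957.60 = 114.3 yr.

114 yr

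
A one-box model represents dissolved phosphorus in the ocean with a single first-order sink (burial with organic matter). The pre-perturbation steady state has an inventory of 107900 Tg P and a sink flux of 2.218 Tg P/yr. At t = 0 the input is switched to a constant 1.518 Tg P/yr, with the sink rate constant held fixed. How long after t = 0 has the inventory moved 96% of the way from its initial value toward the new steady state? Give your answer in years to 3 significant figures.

τ = M₀/F₀ = 107900/2.218 = 48650 yr.
The remaining gap fraction is e^(−t/τ); 96% covered ⇒ e^(−t/τ) = 0.0400.
t = −τ ln(0.0400) = 48650 × 3.219 = 156600 yr.

157000 yr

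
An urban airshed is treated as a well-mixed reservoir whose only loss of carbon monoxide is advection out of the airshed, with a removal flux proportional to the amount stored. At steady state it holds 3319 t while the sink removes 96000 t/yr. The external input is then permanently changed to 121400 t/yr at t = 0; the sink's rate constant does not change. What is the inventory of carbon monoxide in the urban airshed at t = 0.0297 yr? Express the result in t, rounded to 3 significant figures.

3830 t

The sink rate constant is k = F₀/M₀ = 96000/3319 = 28.92 yr⁻¹.
Solving dM/dt = F₁ − kM with M(0) = M₀ gives M(t) = F₁/k + (M₀ − F₁/k)·e^(−kt).
F₁/k = 121400/28.92 = 4197.2 t; kt = 28.92 × 0.0297 = 0.8591, e^(−kt) = 0.4236.
M(0.0297) = 4197.2 + (3319 − 4197.2) × 0.4236 = 4197.2 − 372.0 = 3825.2 t.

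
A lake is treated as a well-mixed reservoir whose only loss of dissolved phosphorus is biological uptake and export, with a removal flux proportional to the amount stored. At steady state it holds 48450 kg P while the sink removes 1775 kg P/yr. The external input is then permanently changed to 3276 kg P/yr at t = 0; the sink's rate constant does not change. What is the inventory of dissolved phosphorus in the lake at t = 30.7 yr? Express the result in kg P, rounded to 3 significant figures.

Residence time τ = M₀/F₀ = 27.30 yr. The eventual steady state is M_∞ = M₀·(F₁/F₀) = 48450 × 3276/1775 = 89421 kg P.
The anomaly ΔM(t) = M(t) − M_∞ decays as ΔM₀·e^(−t/τ) with ΔM₀ = 48450 − 89421 = −40970 kg P.
At t = 30.7 yr, e^(−t/τ) = e^(−1.125) = 0.3247, so ΔM = −13310 kg P and M = 89421 − 13310 = 76116 kg P.

76100 kg P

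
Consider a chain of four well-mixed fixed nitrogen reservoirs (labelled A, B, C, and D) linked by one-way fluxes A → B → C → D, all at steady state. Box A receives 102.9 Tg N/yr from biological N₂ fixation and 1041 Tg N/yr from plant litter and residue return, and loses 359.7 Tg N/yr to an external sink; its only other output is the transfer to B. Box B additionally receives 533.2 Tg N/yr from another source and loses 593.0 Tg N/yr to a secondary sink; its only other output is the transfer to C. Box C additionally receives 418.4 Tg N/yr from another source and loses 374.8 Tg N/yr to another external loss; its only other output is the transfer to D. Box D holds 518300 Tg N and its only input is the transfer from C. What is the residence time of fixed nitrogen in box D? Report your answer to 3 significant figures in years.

675 yr

Box A: F(A→B) = (102.9 + 1041) − 359.7 = 784.20 Tg N/yr.
Box B: F(B→C) = (784.20 + 533.2) − 593.0 = 724.40 Tg N/yr.
Box C: F(C→D) = (724.40 + 418.4) − 374.8 = 768.00 Tg N/yr.
Box D throughput = its input = 768.00 Tg N/yr; τ = 518300 / 768.00 = 674.9 yr.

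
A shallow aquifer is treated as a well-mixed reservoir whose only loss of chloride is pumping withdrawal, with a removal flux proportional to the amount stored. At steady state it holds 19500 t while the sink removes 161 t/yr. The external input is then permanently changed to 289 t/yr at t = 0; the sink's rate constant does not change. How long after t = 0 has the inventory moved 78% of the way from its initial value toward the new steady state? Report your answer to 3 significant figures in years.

183 yr

τ = M₀/F₀ = 19500/161 = 121.1 yr.
The remaining gap fraction is e^(−t/τ); 78% covered ⇒ e^(−t/τ) = 0.220.
t = −τ ln(0.220) = 121.1 × 1.514 = 183.4 yr.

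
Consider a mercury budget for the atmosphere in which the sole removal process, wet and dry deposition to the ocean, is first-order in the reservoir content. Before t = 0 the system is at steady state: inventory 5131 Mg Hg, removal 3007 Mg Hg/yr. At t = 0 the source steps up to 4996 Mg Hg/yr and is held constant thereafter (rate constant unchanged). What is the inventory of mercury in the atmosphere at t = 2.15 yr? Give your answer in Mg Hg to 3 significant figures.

7560 Mg Hg

The sink rate constant is k = F₀/M₀ = 3007/5131 = 0.5860 yr⁻¹.
Solving dM/dt = F₁ − kM with M(0) = M₀ gives M(t) = F₁/k + (M₀ − F₁/k)·e^(−kt).
F₁/k = 4996/0.5860 = 8524.9 Mg Hg; kt = 0.5860 × 2.15 = 1.260, e^(−kt) = 0.2837.
M(2.15) = 8524.9 + (5131 − 8524.9) × 0.2837 = 8524.9 − 962.7 = 7562.2 Mg Hg.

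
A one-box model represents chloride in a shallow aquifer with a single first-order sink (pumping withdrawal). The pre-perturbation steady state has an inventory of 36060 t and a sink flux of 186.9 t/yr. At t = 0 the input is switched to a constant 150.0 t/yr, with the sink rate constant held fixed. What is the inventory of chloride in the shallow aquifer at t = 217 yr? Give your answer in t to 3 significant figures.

31300 t

τ = M₀/F₀ = 36060/186.9 = 192.9 yr; rate constant k = 1/τ.
New steady state M_∞ = F₁/k = F₁·τ = 150.0 × 192.9 = 28941 t.
M(t) = M_∞ + (M₀ − M_∞)·e^(−t/τ); t/τ = 217/192.9 = 1.125, so e^(−t/τ) = 0.3247.
M(t) = 28941 + 7119 × 0.3247 = 31253 t.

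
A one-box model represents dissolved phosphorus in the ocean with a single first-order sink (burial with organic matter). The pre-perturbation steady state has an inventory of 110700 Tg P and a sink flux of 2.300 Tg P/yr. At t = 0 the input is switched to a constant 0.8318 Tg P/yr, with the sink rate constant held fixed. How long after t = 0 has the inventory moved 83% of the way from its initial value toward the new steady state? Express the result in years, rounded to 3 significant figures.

τ = M₀/F₀ = 110700/2.300 = 48130 yr.
The remaining gap fraction is e^(−t/τ); 83% covered ⇒ e^(−t/τ) = 0.170.
t = −τ ln(0.170) = 48130 × 1.772 = 85290 yr.

85300 yr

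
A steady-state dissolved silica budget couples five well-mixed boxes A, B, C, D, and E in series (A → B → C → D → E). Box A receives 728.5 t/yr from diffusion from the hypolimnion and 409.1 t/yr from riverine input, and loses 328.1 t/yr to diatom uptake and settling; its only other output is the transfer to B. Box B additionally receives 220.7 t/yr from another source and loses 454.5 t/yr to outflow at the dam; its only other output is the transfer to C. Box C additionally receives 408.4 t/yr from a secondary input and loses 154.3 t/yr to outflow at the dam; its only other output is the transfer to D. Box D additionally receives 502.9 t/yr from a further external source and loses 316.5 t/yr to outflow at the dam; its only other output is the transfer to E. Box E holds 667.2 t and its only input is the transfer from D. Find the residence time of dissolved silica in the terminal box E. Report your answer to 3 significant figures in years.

Box A: F(A→B) = (728.5 + 409.1) − 328.1 = 809.50 t/yr.
Box B: F(B→C) = (809.50 + 220.7) − 454.5 = 575.70 t/yr.
Box C: F(C→D) = (575.70 + 408.4) − 154.3 = 829.80 t/yr.
Box D: F(D→E) = (829.80 + 502.9) − 316.5 = 1016.2 t/yr.
Box E throughput = its input = 1016.2 t/yr; τ = 667.2 / 1016.2 = 0.6566 yr.

0.657 yr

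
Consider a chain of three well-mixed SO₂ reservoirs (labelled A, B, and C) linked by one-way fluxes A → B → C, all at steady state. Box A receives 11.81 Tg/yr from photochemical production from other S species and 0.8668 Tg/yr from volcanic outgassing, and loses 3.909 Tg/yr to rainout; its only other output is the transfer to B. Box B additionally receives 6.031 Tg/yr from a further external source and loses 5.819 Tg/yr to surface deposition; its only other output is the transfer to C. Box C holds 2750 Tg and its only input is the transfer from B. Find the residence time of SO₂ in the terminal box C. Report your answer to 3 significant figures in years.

306 yr

Box A: F(A→B) = (11.81 + 0.8668) − 3.909 = 8.7678 Tg/yr.
Box B: F(B→C) = (8.7678 + 6.031) − 5.819 = 8.9798 Tg/yr.
Box C throughput = its input = 8.9798 Tg/yr; τ = 2750 / 8.9798 = 306.2 yr.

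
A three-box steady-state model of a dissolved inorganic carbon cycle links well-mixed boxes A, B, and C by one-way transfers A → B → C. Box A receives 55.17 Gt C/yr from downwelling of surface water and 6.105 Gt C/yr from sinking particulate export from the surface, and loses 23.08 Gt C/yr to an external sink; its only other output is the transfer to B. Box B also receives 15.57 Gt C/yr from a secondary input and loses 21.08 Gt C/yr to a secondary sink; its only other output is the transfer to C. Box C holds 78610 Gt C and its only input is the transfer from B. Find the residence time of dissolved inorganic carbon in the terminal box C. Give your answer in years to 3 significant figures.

Box A: F(A→B) = (55.17 + 6.105) − 23.08 = 38.195 Gt C/yr.
Box B: F(B→C) = (38.195 + 15.57) − 21.08 = 32.685 Gt C/yr.
Box C throughput = its input = 32.685 Gt C/yr; τ = 78610 / 32.685 = 2405 yr.

2410 yr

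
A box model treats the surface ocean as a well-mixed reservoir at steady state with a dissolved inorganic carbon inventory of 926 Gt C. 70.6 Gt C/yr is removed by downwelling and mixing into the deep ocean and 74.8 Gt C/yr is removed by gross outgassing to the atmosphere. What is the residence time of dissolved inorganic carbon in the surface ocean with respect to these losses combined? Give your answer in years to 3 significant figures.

6.37 yr

Total removal = 70.60 + 74.80 = 145.40 Gt C/yr.
τ = M / ΣF_out = 926 / 145.40 = 6.369 yr.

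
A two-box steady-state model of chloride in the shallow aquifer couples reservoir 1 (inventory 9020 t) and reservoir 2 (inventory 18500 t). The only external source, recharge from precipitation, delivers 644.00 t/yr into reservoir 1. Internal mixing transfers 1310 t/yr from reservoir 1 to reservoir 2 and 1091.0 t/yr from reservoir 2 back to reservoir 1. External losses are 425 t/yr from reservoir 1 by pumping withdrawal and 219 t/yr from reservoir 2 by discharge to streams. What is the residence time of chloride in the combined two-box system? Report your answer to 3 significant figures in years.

Treat the two boxes together as one reservoir: the mixing fluxes between them are internal recycling, so τ = ΣM / Σ(external losses).
M_total = 9020 + 18500 = 27520 t.
ΣF_external_out = 425 + 219 = 644.00 t/yr.
τ = M_total / ΣF_ext = 27520 / 644.00 = 42.73 yr.

42.7 yr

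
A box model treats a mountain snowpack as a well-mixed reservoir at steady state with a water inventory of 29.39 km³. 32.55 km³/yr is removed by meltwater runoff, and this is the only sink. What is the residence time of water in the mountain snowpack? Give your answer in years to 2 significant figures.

0.90 yr

τ = M / F = 29.39 / 32.55 = 0.9029 yr.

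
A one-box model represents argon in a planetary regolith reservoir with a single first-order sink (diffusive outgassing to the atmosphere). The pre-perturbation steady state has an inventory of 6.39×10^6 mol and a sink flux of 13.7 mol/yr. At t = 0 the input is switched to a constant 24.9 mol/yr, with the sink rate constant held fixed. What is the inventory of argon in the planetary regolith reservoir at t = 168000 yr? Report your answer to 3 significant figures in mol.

τ = M₀/F₀ = 6.39×10^6/13.7 = 466400 yr; rate constant k = 1/τ.
New steady state M_∞ = F₁/k = F₁·τ = 24.9 × 466400 = 1.1614×10^7 mol.
M(t) = M_∞ + (M₀ − M_∞)·e^(−t/τ); t/τ = 168000/466400 = 0.3602, so e^(−t/τ) = 0.6975.
M(t) = 1.1614×10^7 − 5.224×10^6 × 0.6975 = 7.9700×10^6 mol.

7.97×10^6 mol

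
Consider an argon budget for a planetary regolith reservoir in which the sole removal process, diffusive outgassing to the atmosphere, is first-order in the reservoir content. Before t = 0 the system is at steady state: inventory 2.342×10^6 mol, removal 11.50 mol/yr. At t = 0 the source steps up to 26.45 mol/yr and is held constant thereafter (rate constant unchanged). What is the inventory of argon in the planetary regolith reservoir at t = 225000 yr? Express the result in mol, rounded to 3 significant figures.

4.38×10^6 mol

The sink rate constant is k = F₀/M₀ = 11.50/2.342×10^6 = 4.910×10^-6 yr⁻¹.
Solving dM/dt = F₁ − kM with M(0) = M₀ gives M(t) = F₁/k + (M₀ − F₁/k)·e^(−kt).
F₁/k = 26.45/4.910×10^-6 = 5.3866×10^6 mol; kt = 4.910×10^-6 × 225000 = 1.105, e^(−kt) = 0.3313.
M(225000) = 5.3866×10^6 + (2.342×10^6 − 5.3866×10^6) × 0.3313 = 5.3866×10^6 − 1.009×10^6 = 4.3780×10^6 mol.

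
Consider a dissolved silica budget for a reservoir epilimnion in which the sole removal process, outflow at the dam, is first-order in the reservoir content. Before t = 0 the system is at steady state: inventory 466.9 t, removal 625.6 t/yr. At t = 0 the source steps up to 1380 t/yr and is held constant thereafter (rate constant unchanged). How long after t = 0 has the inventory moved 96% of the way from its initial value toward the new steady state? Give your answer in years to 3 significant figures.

2.40 yr

τ = M₀/F₀ = 466.9/625.6 = 0.7463 yr.
The remaining gap fraction is e^(−t/τ); 96% covered ⇒ e^(−t/τ) = 0.0400.
t = −τ ln(0.0400) = 0.7463 × 3.219 = 2.402 yr.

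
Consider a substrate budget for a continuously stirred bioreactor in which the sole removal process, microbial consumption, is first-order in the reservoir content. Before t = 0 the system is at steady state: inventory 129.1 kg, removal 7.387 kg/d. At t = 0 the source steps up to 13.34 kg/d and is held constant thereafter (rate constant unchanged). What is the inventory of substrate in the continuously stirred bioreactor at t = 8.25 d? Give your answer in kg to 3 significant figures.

The sink rate constant is k = F₀/M₀ = 7.387/129.1 = 0.05722 d⁻¹.
Solving dM/dt = F₁ − kM with M(0) = M₀ gives M(t) = F₁/k + (M₀ − F₁/k)·e^(−kt).
F₁/k = 13.34/0.05722 = 233.14 kg; kt = 0.05722 × 8.25 = 0.4721, e^(−kt) = 0.6237.
M(8.25) = 233.14 + (129.1 − 233.14) × 0.6237 = 233.14 − 64.89 = 168.25 kg.

168 kg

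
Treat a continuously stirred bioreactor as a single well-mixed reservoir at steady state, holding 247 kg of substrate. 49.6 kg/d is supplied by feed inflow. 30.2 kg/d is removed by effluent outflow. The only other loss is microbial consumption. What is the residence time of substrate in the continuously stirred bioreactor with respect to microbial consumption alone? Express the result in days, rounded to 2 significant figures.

13 d

At steady state ΣF_in = ΣF_out.
ΣF_in = 49.600 kg/d.
Microbial consumption flux = ΣF_in − (30.2) = 49.600 − 30.20 = 19.40 kg/d.
τ = M / F = 247 / 19.40 = 12.73 d.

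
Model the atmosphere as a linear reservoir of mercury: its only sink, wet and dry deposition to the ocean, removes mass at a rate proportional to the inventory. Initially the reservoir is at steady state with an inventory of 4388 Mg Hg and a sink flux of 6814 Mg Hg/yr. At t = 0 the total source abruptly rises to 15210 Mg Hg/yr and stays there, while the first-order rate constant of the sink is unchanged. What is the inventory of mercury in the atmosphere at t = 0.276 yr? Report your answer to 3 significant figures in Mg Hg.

The sink rate constant is k = F₀/M₀ = 6814/4388 = 1.553 yr⁻¹.
Solving dM/dt = F₁ − kM with M(0) = M₀ gives M(t) = F₁/k + (M₀ − F₁/k)·e^(−kt).
F₁/k = 15210/1.553 = 9794.8 Mg Hg; kt = 1.553 × 0.276 = 0.4286, e^(−kt) = 0.6514.
M(0.276) = 9794.8 + (4388 − 9794.8) × 0.6514 = 9794.8 − 3522 = 6272.7 Mg Hg.

6270 Mg Hg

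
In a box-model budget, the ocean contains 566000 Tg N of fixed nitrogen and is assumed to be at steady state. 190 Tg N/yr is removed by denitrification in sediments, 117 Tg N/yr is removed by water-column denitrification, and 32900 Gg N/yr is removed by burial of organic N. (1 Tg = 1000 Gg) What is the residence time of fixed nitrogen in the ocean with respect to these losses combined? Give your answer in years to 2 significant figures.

Convert the burial of organic N flux: 32900 Gg N/yr = 32.90 Tg N/yr.
Total removal = 190.0 + 117.0 + 32.90 = 339.90 Tg N/yr.
τ = M / ΣF_out = 566000 / 339.90 = 1665 yr.

1700 yr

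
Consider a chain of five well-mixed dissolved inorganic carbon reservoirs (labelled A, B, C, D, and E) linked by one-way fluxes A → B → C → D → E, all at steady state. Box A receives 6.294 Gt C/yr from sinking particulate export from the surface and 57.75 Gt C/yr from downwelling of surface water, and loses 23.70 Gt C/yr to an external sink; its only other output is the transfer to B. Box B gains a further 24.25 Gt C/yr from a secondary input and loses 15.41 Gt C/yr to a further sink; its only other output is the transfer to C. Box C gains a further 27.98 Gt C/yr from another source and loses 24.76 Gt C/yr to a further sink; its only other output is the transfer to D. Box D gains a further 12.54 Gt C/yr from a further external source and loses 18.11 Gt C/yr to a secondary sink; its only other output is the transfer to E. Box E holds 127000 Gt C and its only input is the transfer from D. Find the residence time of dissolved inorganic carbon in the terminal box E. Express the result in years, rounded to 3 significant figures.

2710 yr

Box A: F(A→B) = (6.294 + 57.75) − 23.70 = 40.344 Gt C/yr.
Box B: F(B→C) = (40.344 + 24.25) − 15.41 = 49.184 Gt C/yr.
Box C: F(C→D) = (49.184 + 27.98) − 24.76 = 52.404 Gt C/yr.
Box D: F(D→E) = (52.404 + 12.54) − 18.11 = 46.834 Gt C/yr.
Box E throughput = its input = 46.834 Gt C/yr; τ = 127000 / 46.834 = 2712 yr.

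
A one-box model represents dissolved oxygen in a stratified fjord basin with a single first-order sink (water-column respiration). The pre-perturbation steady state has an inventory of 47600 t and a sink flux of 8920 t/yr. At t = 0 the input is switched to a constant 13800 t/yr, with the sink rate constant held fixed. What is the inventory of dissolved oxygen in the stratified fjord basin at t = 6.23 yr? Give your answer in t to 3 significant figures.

65500 t

τ = M₀/F₀ = 47600/8920 = 5.336 yr; rate constant k = 1/τ.
New steady state M_∞ = F₁/k = F₁·τ = 13800 × 5.336 = 73641 t.
M(t) = M_∞ + (M₀ − M_∞)·e^(−t/τ); t/τ = 6.23/5.336 = 1.167, so e^(−t/τ) = 0.3112.
M(t) = 73641 − 26040 × 0.3112 = 65538 t.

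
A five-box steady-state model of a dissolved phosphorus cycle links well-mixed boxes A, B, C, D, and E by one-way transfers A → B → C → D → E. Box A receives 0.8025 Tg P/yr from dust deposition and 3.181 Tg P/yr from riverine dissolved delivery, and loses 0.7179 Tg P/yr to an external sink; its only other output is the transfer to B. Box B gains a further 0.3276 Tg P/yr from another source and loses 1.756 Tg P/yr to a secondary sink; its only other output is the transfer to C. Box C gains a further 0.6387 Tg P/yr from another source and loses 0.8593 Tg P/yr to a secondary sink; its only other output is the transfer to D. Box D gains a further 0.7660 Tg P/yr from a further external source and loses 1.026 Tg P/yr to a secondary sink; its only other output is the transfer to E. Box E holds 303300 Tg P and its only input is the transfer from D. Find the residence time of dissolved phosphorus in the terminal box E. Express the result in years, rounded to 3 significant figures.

Box A: F(A→B) = (0.8025 + 3.181) − 0.7179 = 3.2656 Tg P/yr.
Box B: F(B→C) = (3.2656 + 0.3276) − 1.756 = 1.8372 Tg P/yr.
Box C: F(C→D) = (1.8372 + 0.6387) − 0.8593 = 1.6166 Tg P/yr.
Box D: F(D→E) = (1.6166 + 0.7660) − 1.026 = 1.3566 Tg P/yr.
Box E throughput = its input = 1.3566 Tg P/yr; τ = 303300 / 1.3566 = 223600 yr.

224000 yr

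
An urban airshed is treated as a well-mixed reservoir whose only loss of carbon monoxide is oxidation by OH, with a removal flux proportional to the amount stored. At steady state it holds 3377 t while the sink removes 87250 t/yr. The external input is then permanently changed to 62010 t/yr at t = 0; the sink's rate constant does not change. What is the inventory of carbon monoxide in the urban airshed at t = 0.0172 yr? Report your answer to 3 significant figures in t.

3030 t

τ = M₀/F₀ = 3377/87250 = 0.03870 yr; rate constant k = 1/τ.
New steady state M_∞ = F₁/k = F₁·τ = 62010 × 0.03870 = 2400.1 t.
M(t) = M_∞ + (M₀ − M_∞)·e^(−t/τ); t/τ = 0.0172/0.03870 = 0.4444, so e^(−t/τ) = 0.6412.
M(t) = 2400.1 + 976.9 × 0.6412 = 3026.5 t.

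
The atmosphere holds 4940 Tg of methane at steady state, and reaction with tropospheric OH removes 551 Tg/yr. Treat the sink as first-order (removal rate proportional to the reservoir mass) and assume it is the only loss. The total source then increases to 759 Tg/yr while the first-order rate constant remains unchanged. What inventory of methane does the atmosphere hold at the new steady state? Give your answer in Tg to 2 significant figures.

6800 Tg

Rate constant k = F/M = 551 / 4940 = 0.1115 yr⁻¹.
At the new steady state, source = k·M_new ⇒ M_new = 759 / 0.1115 = 6805 Tg.
(Equivalently M_new = M × F_new/F_old = 4940 × 759/551.)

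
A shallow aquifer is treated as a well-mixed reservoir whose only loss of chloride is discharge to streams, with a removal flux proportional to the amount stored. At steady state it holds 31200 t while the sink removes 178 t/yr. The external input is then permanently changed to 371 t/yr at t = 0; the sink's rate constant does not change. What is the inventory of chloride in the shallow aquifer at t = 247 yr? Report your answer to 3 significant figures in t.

56800 t

The sink rate constant is k = F₀/M₀ = 178/31200 = 0.005705 yr⁻¹.
Solving dM/dt = F₁ − kM with M(0) = M₀ gives M(t) = F₁/k + (M₀ − F₁/k)·e^(−kt).
F₁/k = 371/0.005705 = 65029 t; kt = 0.005705 × 247 = 1.409, e^(−kt) = 0.2443.
M(247) = 65029 + (31200 − 65029) × 0.2443 = 65029 − 8266 = 56763 t.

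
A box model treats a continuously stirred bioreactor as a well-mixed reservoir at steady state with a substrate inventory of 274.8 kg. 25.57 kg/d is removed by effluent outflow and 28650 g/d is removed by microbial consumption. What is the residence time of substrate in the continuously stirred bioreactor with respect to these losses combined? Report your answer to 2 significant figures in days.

Convert the microbial consumption flux: 28650 g/d = 28.65 kg/d.
Total removal = 25.57 + 28.65 = 54.220 kg/d.
τ = M / ΣF_out = 274.8 / 54.220 = 5.068 d.

5.1 d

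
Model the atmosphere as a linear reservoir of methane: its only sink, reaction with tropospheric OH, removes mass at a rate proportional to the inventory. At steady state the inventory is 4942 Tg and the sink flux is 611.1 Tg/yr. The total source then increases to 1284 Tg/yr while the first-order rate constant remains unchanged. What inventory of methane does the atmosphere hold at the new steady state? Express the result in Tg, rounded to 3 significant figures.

10400 Tg

Rate constant k = F/M = 611.1 / 4942 = 0.1237 yr⁻¹.
At the new steady state, source = k·M_new ⇒ M_new = 1284 / 0.1237 = 10380 Tg.
(Equivalently M_new = M × F_new/F_old = 4942 × 1284/611.1.)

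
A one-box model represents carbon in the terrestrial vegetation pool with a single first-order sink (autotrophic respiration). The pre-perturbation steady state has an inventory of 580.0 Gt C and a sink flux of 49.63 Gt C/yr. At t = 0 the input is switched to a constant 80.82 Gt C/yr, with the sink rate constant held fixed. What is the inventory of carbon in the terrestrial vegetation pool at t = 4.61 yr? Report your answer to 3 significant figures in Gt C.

699 Gt C

The sink rate constant is k = F₀/M₀ = 49.63/580.0 = 0.08557 yr⁻¹.
Solving dM/dt = F₁ − kM with M(0) = M₀ gives M(t) = F₁/k + (M₀ − F₁/k)·e^(−kt).
F₁/k = 80.82/0.08557 = 944.50 Gt C; kt = 0.08557 × 4.61 = 0.3945, e^(−kt) = 0.6740.
M(4.61) = 944.50 + (580.0 − 944.50) × 0.6740 = 944.50 − 245.7 = 698.81 Gt C.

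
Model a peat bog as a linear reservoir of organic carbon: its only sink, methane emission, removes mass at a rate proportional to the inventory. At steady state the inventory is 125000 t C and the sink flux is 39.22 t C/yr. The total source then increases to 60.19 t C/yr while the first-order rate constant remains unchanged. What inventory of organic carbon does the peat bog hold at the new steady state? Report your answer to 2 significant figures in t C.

190000 t C

Rate constant k = F/M = 39.22 / 125000 = 0.0003138 yr⁻¹.
At the new steady state, source = k·M_new ⇒ M_new = 60.19 / 0.0003138 = 191800 t C.
(Equivalently M_new = M × F_new/F_old = 125000 × 60.19/39.22.)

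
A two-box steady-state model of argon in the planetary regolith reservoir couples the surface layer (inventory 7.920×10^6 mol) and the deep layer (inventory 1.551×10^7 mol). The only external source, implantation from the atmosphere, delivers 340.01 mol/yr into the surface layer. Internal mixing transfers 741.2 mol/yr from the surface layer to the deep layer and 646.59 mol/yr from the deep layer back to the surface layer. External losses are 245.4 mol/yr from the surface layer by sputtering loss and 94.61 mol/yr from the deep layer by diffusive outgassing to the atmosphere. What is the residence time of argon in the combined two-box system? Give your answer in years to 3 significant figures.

For the system as a whole, the A↔B exchange is internal and contributes nothing to the throughput; only the external sinks remove mass.
M_total = 7.920×10^6 + 1.551×10^7 = 2.3430×10^7 mol.
ΣF_external_out = 245.4 + 94.61 = 340.01 mol/yr.
τ = M_total / ΣF_ext = 2.3430×10^7 / 340.01 = 68910 yr.

68900 yr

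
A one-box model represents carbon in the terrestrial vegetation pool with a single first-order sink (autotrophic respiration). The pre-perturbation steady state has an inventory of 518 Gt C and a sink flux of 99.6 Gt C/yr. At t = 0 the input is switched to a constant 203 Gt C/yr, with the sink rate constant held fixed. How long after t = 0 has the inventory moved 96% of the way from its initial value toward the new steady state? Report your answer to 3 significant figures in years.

τ = M₀/F₀ = 518/99.6 = 5.201 yr.
The remaining gap fraction is e^(−t/τ); 96% covered ⇒ e^(−t/τ) = 0.0400.
t = −τ ln(0.0400) = 5.201 × 3.219 = 16.74 yr.

16.7 yr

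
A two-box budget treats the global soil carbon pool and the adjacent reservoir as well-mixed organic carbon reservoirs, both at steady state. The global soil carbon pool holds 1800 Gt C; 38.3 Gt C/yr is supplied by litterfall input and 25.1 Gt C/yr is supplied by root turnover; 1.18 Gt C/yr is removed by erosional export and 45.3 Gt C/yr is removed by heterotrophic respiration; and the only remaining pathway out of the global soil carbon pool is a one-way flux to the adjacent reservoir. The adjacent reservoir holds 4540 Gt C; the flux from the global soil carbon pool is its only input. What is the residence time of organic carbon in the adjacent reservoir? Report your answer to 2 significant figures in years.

270 yr

Balance the global soil carbon pool: ΣF_in = 38.3 + 25.1 = 63.400 Gt C/yr.
Flux to the adjacent reservoir = ΣF_in − (1.18 + 45.3) = 16.920 Gt C/yr.
At steady state the output of the adjacent reservoir equals its input, 16.920 Gt C/yr.
τ = M / F = 4540 / 16.920 = 268.3 yr.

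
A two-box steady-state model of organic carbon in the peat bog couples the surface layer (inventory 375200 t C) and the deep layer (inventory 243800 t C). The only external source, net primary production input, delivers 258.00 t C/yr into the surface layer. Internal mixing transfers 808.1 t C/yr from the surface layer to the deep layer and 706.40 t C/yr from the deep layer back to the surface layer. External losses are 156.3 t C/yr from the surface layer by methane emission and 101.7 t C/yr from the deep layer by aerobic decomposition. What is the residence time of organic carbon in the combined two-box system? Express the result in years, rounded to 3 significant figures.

For the system as a whole, the A↔B exchange is internal and contributes nothing to the throughput; only the external sinks remove mass.
M_total = 375200 + 243800 = 619000 t C.
ΣF_external_out = 156.3 + 101.7 = 258.00 t C/yr.
τ = M_total / ΣF_ext = 619000 / 258.00 = 2399 yr.

2400 yr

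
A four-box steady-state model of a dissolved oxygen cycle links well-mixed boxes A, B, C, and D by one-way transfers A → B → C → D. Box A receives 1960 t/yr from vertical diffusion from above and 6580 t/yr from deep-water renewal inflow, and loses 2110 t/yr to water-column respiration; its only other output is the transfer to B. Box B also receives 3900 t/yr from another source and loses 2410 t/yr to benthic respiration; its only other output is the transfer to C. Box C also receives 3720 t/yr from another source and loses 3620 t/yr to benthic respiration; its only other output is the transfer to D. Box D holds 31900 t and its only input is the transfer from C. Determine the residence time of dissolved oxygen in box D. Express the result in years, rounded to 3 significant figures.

3.98 yr

Box A: F(A→B) = (1960 + 6580) − 2110 = 6430.0 t/yr.
Box B: F(B→C) = (6430.0 + 3900) − 2410 = 7920.0 t/yr.
Box C: F(C→D) = (7920.0 + 3720) − 3620 = 8020.0 t/yr.
Box D throughput = its input = 8020.0 t/yr; τ = 31900 / 8020.0 = 3.978 yr.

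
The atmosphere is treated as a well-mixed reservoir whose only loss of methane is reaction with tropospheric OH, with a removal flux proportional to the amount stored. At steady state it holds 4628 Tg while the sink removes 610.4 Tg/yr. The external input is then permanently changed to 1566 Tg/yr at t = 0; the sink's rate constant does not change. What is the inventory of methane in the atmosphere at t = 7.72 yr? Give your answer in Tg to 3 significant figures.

9260 Tg

The sink rate constant is k = F₀/M₀ = 610.4/4628 = 0.1319 yr⁻¹.
Solving dM/dt = F₁ − kM with M(0) = M₀ gives M(t) = F₁/k + (M₀ − F₁/k)·e^(−kt).
F₁/k = 1566/0.1319 = 11873 Tg; kt = 0.1319 × 7.72 = 1.018, e^(−kt) = 0.3612.
M(7.72) = 11873 + (4628 − 11873) × 0.3612 = 11873 − 2617 = 9256.0 Tg.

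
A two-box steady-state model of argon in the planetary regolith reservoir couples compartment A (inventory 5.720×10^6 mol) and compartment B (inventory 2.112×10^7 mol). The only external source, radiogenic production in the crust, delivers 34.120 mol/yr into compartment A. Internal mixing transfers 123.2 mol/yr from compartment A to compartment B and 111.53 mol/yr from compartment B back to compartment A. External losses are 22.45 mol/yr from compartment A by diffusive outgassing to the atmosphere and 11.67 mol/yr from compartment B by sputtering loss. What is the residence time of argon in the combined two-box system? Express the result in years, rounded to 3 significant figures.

For the system as a whole, the A↔B exchange is internal and contributes nothing to the throughput; only the external sinks remove mass.
M_total = 5.720×10^6 + 2.112×10^7 = 2.6840×10^7 mol.
ΣF_external_out = 22.45 + 11.67 = 34.120 mol/yr.
τ = M_total / ΣF_ext = 2.6840×10^7 / 34.120 = 786600 yr.

787000 yr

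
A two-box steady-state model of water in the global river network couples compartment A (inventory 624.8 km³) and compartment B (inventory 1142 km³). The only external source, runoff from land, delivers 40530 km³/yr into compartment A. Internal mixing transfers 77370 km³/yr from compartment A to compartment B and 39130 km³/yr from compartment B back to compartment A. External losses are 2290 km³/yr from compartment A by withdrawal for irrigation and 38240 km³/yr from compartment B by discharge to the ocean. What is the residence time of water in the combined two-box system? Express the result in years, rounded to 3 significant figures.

Residence time in the combined system uses the total inventory and the total *external* removal — internal exchanges between the two boxes cancel.
M_total = 624.8 + 1142 = 1766.8 km³.
ΣF_external_out = 2290 + 38240 = 40530 km³/yr.
τ = M_total / ΣF_ext = 1766.8 / 40530 = 0.04359 yr.

0.0436 yr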